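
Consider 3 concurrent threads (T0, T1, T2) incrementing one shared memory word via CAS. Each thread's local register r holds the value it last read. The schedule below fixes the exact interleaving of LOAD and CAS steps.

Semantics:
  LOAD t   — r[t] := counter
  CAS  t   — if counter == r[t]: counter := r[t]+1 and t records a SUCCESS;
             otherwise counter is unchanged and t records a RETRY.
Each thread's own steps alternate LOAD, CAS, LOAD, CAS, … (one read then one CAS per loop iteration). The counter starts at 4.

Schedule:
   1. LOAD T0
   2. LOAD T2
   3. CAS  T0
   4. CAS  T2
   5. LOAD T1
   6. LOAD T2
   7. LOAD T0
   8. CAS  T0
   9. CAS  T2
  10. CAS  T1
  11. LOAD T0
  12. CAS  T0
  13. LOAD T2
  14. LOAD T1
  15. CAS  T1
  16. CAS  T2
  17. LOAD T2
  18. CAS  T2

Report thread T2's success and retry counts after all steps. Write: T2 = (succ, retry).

step 1: T0 LOAD ⇒ load; ctr=4 reg=4
step 2: T2 LOAD ⇒ load; ctr=4 reg=4
step 3: T0 CAS ⇒ ok; ctr=5 reg=4
step 4: T2 CAS ⇒ retry; ctr=5 reg=4
step 5: T1 LOAD ⇒ load; ctr=5 reg=5
step 6: T2 LOAD ⇒ load; ctr=5 reg=5
step 7: T0 LOAD ⇒ load; ctr=5 reg=5
step 8: T0 CAS ⇒ ok; ctr=6 reg=5
step 9: T2 CAS ⇒ retry; ctr=6 reg=5
step 10: T1 CAS ⇒ retry; ctr=6 reg=5
step 11: T0 LOAD ⇒ load; ctr=6 reg=6
step 12: T0 CAS ⇒ ok; ctr=7 reg=6
step 13: T2 LOAD ⇒ load; ctr=7 reg=7
step 14: T1 LOAD ⇒ load; ctr=7 reg=7
step 15: T1 CAS ⇒ ok; ctr=8 reg=7
step 16: T2 CAS ⇒ retry; ctr=8 reg=7
step 17: T2 LOAD ⇒ load; ctr=8 reg=8
step 18: T2 CAS ⇒ ok; ctr=9 reg=8

T2 = (1, 3)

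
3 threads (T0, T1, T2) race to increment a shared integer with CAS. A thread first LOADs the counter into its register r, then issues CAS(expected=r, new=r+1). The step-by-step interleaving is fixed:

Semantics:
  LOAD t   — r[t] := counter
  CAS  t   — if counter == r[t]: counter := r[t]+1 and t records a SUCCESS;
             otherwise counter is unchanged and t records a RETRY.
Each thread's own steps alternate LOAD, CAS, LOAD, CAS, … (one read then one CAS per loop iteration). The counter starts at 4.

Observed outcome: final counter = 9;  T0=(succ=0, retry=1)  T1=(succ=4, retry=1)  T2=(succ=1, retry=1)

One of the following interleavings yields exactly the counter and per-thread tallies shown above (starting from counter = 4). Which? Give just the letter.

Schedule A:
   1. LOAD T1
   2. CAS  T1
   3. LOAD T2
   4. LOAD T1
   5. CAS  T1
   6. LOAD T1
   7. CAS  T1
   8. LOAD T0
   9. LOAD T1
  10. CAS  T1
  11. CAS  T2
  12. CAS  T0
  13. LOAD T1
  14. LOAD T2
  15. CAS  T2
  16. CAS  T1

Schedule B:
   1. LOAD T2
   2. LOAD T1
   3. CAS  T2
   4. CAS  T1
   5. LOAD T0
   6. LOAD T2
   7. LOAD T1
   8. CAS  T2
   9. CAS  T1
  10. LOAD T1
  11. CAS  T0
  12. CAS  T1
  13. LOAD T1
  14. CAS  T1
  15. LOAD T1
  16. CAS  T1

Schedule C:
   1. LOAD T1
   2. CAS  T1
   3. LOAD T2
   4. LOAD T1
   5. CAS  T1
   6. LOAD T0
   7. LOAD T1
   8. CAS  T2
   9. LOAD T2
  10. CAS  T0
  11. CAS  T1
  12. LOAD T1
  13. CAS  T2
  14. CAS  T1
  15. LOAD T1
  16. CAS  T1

A

Tracing schedule A:
T1 LOAD — after: cnt=4, r=4 — load
T1 CAS — after: cnt=5, r=4 — ok
T2 LOAD — after: cnt=5, r=5 — load
T1 LOAD — after: cnt=5, r=5 — load
T1 CAS — after: cnt=6, r=5 — ok
T1 LOAD — after: cnt=6, r=6 — load
T1 CAS — after: cnt=7, r=6 — ok
T0 LOAD — after: cnt=7, r=7 — load
T1 LOAD — after: cnt=7, r=7 — load
T1 CAS — after: cnt=8, r=7 — ok
T2 CAS — after: cnt=8, r=5 — retry
T0 CAS — after: cnt=8, r=7 — retry
T1 LOAD — after: cnt=8, r=8 — load
T2 LOAD — after: cnt=8, r=8 — load
T2 CAS — after: cnt=9, r=8 — ok
T1 CAS — after: cnt=9, r=8 — retry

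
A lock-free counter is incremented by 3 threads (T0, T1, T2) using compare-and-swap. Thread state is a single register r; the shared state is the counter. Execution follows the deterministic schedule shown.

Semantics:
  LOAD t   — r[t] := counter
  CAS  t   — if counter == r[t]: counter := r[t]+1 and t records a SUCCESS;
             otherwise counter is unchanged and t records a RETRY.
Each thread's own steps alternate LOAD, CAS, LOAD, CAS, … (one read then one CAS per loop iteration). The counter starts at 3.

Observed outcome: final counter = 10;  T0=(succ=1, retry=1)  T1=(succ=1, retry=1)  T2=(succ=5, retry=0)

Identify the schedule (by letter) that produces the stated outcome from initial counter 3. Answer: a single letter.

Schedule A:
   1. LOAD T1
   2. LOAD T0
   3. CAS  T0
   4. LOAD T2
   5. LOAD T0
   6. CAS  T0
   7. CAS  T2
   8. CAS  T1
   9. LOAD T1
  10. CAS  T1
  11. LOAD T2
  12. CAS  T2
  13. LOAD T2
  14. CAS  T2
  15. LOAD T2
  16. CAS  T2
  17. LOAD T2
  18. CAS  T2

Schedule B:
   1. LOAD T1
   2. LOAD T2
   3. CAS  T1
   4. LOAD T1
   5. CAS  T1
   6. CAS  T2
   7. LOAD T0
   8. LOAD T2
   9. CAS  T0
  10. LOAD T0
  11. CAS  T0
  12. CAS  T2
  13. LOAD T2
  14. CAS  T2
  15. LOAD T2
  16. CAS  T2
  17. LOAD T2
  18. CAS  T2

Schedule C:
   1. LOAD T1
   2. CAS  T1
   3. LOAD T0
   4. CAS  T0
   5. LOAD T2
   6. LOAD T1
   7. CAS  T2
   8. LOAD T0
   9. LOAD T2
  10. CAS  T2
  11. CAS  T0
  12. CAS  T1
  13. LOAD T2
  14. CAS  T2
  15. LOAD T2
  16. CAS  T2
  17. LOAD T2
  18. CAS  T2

Tracing schedule C:
step 1: T1 LOAD ⇒ load; ctr=3 reg=3
step 2: T1 CAS ⇒ ok; ctr=4 reg=3
step 3: T0 LOAD ⇒ load; ctr=4 reg=4
step 4: T0 CAS ⇒ ok; ctr=5 reg=4
step 5: T2 LOAD ⇒ load; ctr=5 reg=5
step 6: T1 LOAD ⇒ load; ctr=5 reg=5
step 7: T2 CAS ⇒ ok; ctr=6 reg=5
step 8: T0 LOAD ⇒ load; ctr=6 reg=6
step 9: T2 LOAD ⇒ load; ctr=6 reg=6
step 10: T2 CAS ⇒ ok; ctr=7 reg=6
step 11: T0 CAS ⇒ retry; ctr=7 reg=6
step 12: T1 CAS ⇒ retry; ctr=7 reg=5
step 13: T2 LOAD ⇒ load; ctr=7 reg=7
step 14: T2 CAS ⇒ ok; ctr=8 reg=7
step 15: T2 LOAD ⇒ load; ctr=8 reg=8
step 16: T2 CAS ⇒ ok; ctr=9 reg=8
step 17: T2 LOAD ⇒ load; ctr=9 reg=9
step 18: T2 CAS ⇒ ok; ctr=10 reg=9

C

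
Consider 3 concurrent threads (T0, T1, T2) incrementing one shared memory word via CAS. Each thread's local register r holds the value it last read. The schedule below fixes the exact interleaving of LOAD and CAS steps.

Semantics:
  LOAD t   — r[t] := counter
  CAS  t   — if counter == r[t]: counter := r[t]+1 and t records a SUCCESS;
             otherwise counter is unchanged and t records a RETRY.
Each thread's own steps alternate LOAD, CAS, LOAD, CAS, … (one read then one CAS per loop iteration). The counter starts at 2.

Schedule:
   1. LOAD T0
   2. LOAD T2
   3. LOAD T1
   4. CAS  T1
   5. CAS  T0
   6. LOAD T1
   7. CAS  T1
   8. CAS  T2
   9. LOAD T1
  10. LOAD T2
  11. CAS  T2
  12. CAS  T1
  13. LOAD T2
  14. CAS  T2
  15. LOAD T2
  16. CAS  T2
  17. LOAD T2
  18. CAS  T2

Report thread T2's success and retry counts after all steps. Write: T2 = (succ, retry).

T2 = (4, 1)

1. LOAD T0 → mem=2 r[T0]=2 [LOAD]
2. LOAD T2 → mem=2 r[T2]=2 [LOAD]
3. LOAD T1 → mem=2 r[T1]=2 [LOAD]
4. CAS T1 → mem=3 r[T1]=2 [OK]
5. CAS T0 → mem=3 r[T0]=2 [RETRY]
6. LOAD T1 → mem=3 r[T1]=3 [LOAD]
7. CAS T1 → mem=4 r[T1]=3 [OK]
8. CAS T2 → mem=4 r[T2]=2 [RETRY]
9. LOAD T1 → mem=4 r[T1]=4 [LOAD]
10. LOAD T2 → mem=4 r[T2]=4 [LOAD]
11. CAS T2 → mem=5 r[T2]=4 [OK]
12. CAS T1 → mem=5 r[T1]=4 [RETRY]
13. LOAD T2 → mem=5 r[T2]=5 [LOAD]
14. CAS T2 → mem=6 r[T2]=5 [OK]
15. LOAD T2 → mem=6 r[T2]=6 [LOAD]
16. CAS T2 → mem=7 r[T2]=6 [OK]
17. LOAD T2 → mem=7 r[T2]=7 [LOAD]
18. CAS T2 → mem=8 r[T2]=7 [OK]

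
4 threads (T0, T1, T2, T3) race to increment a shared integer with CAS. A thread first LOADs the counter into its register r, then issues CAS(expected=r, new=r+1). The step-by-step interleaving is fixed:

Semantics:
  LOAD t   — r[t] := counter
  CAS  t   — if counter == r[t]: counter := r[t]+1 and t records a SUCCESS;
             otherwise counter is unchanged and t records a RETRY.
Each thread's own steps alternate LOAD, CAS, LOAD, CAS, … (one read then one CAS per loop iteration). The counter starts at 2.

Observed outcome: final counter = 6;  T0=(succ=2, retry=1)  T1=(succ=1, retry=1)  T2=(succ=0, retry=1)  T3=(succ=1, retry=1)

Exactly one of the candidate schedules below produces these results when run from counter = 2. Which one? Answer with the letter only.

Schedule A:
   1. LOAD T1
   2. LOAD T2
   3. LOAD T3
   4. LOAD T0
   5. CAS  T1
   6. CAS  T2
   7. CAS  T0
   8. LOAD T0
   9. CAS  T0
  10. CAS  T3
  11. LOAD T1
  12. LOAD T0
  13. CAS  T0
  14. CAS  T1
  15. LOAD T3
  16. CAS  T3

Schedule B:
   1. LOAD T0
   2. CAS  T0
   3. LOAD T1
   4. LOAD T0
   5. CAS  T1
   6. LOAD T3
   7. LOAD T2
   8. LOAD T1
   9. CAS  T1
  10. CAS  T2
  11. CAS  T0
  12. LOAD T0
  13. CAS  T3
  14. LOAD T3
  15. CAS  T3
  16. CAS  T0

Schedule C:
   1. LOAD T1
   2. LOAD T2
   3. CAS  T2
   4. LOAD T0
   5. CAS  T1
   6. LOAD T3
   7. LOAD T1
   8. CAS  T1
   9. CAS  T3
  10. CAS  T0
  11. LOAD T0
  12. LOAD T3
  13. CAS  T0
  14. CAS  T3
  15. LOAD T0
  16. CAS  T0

Run A:
1. LOAD T1 → mem=2 r[T1]=2 [LOAD]
2. LOAD T2 → mem=2 r[T2]=2 [LOAD]
3. LOAD T3 → mem=2 r[T3]=2 [LOAD]
4. LOAD T0 → mem=2 r[T0]=2 [LOAD]
5. CAS T1 → mem=3 r[T1]=2 [OK]
6. CAS T2 → mem=3 r[T2]=2 [RETRY]
7. CAS T0 → mem=3 r[T0]=2 [RETRY]
8. LOAD T0 → mem=3 r[T0]=3 [LOAD]
9. CAS T0 → mem=4 r[T0]=3 [OK]
10. CAS T3 → mem=4 r[T3]=2 [RETRY]
11. LOAD T1 → mem=4 r[T1]=4 [LOAD]
12. LOAD T0 → mem=4 r[T0]=4 [LOAD]
13. CAS T0 → mem=5 r[T0]=4 [OK]
14. CAS T1 → mem=5 r[T1]=4 [RETRY]
15. LOAD T3 → mem=5 r[T3]=5 [LOAD]
16. CAS T3 → mem=6 r[T3]=5 [OK]

A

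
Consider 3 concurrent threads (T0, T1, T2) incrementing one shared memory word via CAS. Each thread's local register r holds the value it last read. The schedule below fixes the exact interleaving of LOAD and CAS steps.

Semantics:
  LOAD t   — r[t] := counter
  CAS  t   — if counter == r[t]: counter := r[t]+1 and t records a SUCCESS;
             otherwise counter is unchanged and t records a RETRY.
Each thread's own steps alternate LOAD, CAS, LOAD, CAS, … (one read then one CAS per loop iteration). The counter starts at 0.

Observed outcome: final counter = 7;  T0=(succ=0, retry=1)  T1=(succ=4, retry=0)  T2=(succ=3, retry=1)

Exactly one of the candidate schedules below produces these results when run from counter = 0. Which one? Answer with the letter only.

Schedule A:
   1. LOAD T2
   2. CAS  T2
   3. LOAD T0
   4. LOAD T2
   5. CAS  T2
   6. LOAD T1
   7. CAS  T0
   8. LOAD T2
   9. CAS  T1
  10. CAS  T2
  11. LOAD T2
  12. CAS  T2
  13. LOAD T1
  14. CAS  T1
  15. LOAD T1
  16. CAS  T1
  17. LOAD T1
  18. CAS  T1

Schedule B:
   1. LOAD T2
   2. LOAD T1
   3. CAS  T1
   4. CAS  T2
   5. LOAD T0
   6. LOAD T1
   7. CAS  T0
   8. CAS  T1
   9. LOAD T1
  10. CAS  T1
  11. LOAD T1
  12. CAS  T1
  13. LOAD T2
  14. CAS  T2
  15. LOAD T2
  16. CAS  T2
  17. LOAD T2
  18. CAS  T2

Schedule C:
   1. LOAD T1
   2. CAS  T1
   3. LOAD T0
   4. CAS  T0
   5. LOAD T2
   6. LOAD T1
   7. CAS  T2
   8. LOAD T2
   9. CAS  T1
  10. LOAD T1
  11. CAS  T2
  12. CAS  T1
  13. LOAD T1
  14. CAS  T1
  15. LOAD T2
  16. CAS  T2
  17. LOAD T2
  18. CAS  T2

A

Simulating candidate A:
   1) LOAD T2:  M=0  r_T2=0
   2) CAS  T2:  M=1  r_T2=0 ✓
   3) LOAD T0:  M=1  r_T0=1
   4) LOAD T2:  M=1  r_T2=1
   5) CAS  T2:  M=2  r_T2=1 ✓
   6) LOAD T1:  M=2  r_T1=2
   7) CAS  T0:  M=2  r_T0=1 ✗
   8) LOAD T2:  M=2  r_T2=2
   9) CAS  T1:  M=3  r_T1=2 ✓
  10) CAS  T2:  M=3  r_T2=2 ✗
  11) LOAD T2:  M=3  r_T2=3
  12) CAS  T2:  M=4  r_T2=3 ✓
  13) LOAD T1:  M=4  r_T1=4
  14) CAS  T1:  M=5  r_T1=4 ✓
  15) LOAD T1:  M=5  r_T1=5
  16) CAS  T1:  M=6  r_T1=5 ✓
  17) LOAD T1:  M=6  r_T1=6
  18) CAS  T1:  M=7  r_T1=6 ✓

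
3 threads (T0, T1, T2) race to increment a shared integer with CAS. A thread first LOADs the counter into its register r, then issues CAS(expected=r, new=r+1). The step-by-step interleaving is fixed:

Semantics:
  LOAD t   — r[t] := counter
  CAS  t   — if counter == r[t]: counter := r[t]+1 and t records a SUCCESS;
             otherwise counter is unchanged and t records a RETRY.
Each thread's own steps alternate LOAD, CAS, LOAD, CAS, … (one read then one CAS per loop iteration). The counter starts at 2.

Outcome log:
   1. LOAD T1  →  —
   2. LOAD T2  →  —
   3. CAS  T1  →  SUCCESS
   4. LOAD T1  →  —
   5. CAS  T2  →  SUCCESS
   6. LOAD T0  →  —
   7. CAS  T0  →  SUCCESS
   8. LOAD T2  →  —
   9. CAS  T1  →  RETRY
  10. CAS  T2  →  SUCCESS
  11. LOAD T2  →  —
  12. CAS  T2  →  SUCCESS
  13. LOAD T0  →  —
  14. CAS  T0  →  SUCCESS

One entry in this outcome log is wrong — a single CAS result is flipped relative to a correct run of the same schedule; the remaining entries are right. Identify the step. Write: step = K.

Reference trace:
[1] T1.load  rd  (counter 2, T1.r 2)
[2] T2.load  rd  (counter 2, T2.r 2)
[3] T1.cas  hit  (counter 3, T1.r 2)
[4] T1.load  rd  (counter 3, T1.r 3)
[5] T2.cas  miss  (counter 3, T2.r 2)
[6] T0.load  rd  (counter 3, T0.r 3)
[7] T0.cas  hit  (counter 4, T0.r 3)
[8] T2.load  rd  (counter 4, T2.r 4)
[9] T1.cas  miss  (counter 4, T1.r 3)
[10] T2.cas  hit  (counter 5, T2.r 4)
[11] T2.load  rd  (counter 5, T2.r 5)
[12] T2.cas  hit  (counter 6, T2.r 5)
[13] T0.load  rd  (counter 6, T0.r 6)
[14] T0.cas  hit  (counter 7, T0.r 6)
Flip is step 5.

step = 5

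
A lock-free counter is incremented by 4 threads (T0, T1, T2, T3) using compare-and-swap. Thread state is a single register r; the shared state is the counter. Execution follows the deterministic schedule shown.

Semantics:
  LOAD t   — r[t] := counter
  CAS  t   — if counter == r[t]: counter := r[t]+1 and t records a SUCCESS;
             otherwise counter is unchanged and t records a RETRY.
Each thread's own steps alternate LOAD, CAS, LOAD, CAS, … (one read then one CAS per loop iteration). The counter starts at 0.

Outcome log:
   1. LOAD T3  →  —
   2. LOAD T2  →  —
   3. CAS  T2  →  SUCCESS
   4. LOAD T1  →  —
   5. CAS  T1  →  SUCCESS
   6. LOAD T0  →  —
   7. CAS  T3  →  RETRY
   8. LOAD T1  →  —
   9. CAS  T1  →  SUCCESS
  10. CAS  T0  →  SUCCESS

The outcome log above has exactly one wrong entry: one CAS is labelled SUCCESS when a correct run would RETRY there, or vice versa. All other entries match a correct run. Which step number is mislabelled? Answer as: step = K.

Correct run:
#1 T3 reads 0
#2 T2 reads 0
#3 T2 CAS(0→1) writes; counter now 1
#4 T1 reads 1
#5 T1 CAS(1→2) writes; counter now 2
#6 T0 reads 2
#7 T3 CAS(0→1) fails; counter now 2
#8 T1 reads 2
#9 T1 CAS(2→3) writes; counter now 3
#10 T0 CAS(2→3) fails; counter now 3
Flip is step 10.

step = 10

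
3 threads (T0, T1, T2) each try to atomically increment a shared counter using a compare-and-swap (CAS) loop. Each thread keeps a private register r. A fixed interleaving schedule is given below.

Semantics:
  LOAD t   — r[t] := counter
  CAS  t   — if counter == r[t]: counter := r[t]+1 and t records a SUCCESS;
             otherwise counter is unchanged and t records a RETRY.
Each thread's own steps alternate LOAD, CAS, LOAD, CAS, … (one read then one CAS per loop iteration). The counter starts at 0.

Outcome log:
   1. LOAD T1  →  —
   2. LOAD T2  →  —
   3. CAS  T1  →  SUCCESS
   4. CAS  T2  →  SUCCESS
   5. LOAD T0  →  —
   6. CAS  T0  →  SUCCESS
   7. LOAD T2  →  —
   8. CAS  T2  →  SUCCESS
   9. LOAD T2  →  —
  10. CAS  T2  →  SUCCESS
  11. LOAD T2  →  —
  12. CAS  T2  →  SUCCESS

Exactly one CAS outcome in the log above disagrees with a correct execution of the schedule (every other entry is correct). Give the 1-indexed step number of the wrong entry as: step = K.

step = 4

Reference trace:
   1) LOAD T1:  M=0  r_T1=0
   2) LOAD T2:  M=0  r_T2=0
   3) CAS  T1:  M=1  r_T1=0 ✓
   4) CAS  T2:  M=1  r_T2=0 ✗
   5) LOAD T0:  M=1  r_T0=1
   6) CAS  T0:  M=2  r_T0=1 ✓
   7) LOAD T2:  M=2  r_T2=2
   8) CAS  T2:  M=3  r_T2=2 ✓
   9) LOAD T2:  M=3  r_T2=3
  10) CAS  T2:  M=4  r_T2=3 ✓
  11) LOAD T2:  M=4  r_T2=4
  12) CAS  T2:  M=5  r_T2=4 ✓
Log disagrees first at step 4.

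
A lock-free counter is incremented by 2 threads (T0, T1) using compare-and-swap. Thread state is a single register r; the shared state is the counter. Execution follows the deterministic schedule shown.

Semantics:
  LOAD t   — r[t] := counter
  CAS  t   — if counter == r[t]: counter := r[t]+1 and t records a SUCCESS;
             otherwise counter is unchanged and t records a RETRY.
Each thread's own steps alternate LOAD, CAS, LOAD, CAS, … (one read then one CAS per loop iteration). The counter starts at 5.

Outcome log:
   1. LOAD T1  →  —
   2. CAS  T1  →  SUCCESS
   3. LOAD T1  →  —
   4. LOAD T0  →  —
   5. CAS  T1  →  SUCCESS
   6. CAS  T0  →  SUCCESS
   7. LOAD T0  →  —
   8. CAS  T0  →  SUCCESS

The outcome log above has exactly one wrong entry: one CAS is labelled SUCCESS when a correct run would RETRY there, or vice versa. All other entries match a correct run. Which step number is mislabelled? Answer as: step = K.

step = 6

Correct run:
#1 T1 reads 5
#2 T1 CAS(5→6) writes; counter now 6
#3 T1 reads 6
#4 T0 reads 6
#5 T1 CAS(6→7) writes; counter now 7
#6 T0 CAS(6→7) fails; counter now 7
#7 T0 reads 7
#8 T0 CAS(7→8) writes; counter now 8
Mismatch at 6.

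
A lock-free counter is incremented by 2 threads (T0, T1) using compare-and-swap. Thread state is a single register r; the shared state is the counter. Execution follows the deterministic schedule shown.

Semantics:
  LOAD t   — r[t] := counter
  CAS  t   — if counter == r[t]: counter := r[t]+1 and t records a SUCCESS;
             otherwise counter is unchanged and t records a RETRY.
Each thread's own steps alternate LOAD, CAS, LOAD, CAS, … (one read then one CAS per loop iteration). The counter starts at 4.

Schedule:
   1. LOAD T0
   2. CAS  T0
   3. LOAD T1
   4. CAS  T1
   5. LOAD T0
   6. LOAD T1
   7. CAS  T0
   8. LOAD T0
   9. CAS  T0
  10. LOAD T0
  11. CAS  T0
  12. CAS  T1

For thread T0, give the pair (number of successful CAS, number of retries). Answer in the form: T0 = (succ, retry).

T0 LOAD — after: cnt=4, r=4 — load
T0 CAS — after: cnt=5, r=4 — ok
T1 LOAD — after: cnt=5, r=5 — load
T1 CAS — after: cnt=6, r=5 — ok
T0 LOAD — after: cnt=6, r=6 — load
T1 LOAD — after: cnt=6, r=6 — load
T0 CAS — after: cnt=7, r=6 — ok
T0 LOAD — after: cnt=7, r=7 — load
T0 CAS — after: cnt=8, r=7 — ok
T0 LOAD — after: cnt=8, r=8 — load
T0 CAS — after: cnt=9, r=8 — ok
T1 CAS — after: cnt=9, r=6 — retry

T0 = (4, 0)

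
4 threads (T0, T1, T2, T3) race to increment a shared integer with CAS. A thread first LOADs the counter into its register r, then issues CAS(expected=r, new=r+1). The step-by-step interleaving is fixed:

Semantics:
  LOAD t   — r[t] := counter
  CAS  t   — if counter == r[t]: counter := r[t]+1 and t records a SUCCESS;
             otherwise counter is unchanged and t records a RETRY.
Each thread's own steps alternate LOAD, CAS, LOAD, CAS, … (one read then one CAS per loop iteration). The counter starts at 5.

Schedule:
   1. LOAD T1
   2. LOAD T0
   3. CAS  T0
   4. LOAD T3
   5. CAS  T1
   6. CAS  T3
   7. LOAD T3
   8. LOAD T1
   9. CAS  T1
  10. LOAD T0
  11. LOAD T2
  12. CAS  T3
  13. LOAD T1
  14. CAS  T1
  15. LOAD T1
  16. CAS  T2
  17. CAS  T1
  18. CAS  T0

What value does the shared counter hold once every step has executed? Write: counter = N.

counter = 10

#1 T1 reads 5
#2 T0 reads 5
#3 T0 CAS(5→6) writes; counter now 6
#4 T3 reads 6
#5 T1 CAS(5→6) fails; counter now 6
#6 T3 CAS(6→7) writes; counter now 7
#7 T3 reads 7
#8 T1 reads 7
#9 T1 CAS(7→8) writes; counter now 8
#10 T0 reads 8
#11 T2 reads 8
#12 T3 CAS(7→8) fails; counter now 8
#13 T1 reads 8
#14 T1 CAS(8→9) writes; counter now 9
#15 T1 reads 9
#16 T2 CAS(8→9) fails; counter now 9
#17 T1 CAS(9→10) writes; counter now 10
#18 T0 CAS(8→9) fails; counter now 10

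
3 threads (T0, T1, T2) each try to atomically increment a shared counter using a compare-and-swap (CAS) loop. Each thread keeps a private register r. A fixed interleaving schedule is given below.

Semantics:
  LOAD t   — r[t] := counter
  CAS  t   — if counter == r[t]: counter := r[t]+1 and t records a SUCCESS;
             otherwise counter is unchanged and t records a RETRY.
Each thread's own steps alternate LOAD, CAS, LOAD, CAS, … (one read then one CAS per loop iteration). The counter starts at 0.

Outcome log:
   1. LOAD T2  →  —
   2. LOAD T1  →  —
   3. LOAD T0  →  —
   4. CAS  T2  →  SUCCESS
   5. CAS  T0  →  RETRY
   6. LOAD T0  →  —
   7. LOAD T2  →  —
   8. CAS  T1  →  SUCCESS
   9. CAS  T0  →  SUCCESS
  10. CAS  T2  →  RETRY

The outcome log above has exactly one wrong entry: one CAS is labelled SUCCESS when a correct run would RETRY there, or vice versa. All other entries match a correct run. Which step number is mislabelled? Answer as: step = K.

step = 8

Reference trace:
T2 LOAD — after: cnt=0, r=0 — load
T1 LOAD — after: cnt=0, r=0 — load
T0 LOAD — after: cnt=0, r=0 — load
T2 CAS — after: cnt=1, r=0 — ok
T0 CAS — after: cnt=1, r=0 — retry
T0 LOAD — after: cnt=1, r=1 — load
T2 LOAD — after: cnt=1, r=1 — load
T1 CAS — after: cnt=1, r=0 — retry
T0 CAS — after: cnt=2, r=1 — ok
T2 CAS — after: cnt=2, r=1 — retry
Log disagrees first at step 8.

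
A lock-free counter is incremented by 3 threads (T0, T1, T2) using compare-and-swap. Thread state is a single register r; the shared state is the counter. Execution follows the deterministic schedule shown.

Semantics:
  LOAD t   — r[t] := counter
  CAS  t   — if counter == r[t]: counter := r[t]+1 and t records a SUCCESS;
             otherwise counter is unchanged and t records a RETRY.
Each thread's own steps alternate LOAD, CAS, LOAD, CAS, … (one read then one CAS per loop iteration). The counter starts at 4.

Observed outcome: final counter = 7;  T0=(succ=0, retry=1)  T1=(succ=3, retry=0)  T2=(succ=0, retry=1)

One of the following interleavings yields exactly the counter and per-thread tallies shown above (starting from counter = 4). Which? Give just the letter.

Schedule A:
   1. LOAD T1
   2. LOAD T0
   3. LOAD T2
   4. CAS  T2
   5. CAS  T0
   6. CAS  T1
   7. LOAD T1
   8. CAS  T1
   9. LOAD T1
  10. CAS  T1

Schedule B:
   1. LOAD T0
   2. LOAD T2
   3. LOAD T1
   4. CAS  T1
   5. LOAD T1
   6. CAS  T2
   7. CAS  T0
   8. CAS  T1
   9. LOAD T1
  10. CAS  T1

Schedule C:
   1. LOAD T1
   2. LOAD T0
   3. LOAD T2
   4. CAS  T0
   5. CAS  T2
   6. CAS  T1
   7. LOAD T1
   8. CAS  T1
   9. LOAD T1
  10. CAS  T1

B

Simulating candidate B:
T0 LOAD — after: cnt=4, r=4 — load
T2 LOAD — after: cnt=4, r=4 — load
T1 LOAD — after: cnt=4, r=4 — load
T1 CAS — after: cnt=5, r=4 — ok
T1 LOAD — after: cnt=5, r=5 — load
T2 CAS — after: cnt=5, r=4 — retry
T0 CAS — after: cnt=5, r=4 — retry
T1 CAS — after: cnt=6, r=5 — ok
T1 LOAD — after: cnt=6, r=6 — load
T1 CAS — after: cnt=7, r=6 — ok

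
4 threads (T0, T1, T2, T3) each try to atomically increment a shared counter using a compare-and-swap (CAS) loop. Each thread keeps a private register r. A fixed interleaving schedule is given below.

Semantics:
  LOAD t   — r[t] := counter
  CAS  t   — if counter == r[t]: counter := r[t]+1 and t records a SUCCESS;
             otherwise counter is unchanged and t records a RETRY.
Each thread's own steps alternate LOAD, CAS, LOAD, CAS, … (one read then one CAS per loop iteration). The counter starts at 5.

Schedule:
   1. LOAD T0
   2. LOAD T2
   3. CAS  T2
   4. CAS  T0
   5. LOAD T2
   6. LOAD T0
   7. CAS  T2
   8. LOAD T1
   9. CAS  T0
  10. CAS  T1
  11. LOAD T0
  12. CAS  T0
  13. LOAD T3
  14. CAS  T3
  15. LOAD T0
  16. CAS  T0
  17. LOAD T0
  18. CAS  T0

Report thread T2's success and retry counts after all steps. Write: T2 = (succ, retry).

T2 = (2, 0)

   1) LOAD T0:  M=5  r_T0=5
   2) LOAD T2:  M=5  r_T2=5
   3) CAS  T2:  M=6  r_T2=5 ✓
   4) CAS  T0:  M=6  r_T0=5 ✗
   5) LOAD T2:  M=6  r_T2=6
   6) LOAD T0:  M=6  r_T0=6
   7) CAS  T2:  M=7  r_T2=6 ✓
   8) LOAD T1:  M=7  r_T1=7
   9) CAS  T0:  M=7  r_T0=6 ✗
  10) CAS  T1:  M=8  r_T1=7 ✓
  11) LOAD T0:  M=8  r_T0=8
  12) CAS  T0:  M=9  r_T0=8 ✓
  13) LOAD T3:  M=9  r_T3=9
  14) CAS  T3:  M=10  r_T3=9 ✓
  15) LOAD T0:  M=10  r_T0=10
  16) CAS  T0:  M=11  r_T0=10 ✓
  17) LOAD T0:  M=11  r_T0=11
  18) CAS  T0:  M=12  r_T0=11 ✓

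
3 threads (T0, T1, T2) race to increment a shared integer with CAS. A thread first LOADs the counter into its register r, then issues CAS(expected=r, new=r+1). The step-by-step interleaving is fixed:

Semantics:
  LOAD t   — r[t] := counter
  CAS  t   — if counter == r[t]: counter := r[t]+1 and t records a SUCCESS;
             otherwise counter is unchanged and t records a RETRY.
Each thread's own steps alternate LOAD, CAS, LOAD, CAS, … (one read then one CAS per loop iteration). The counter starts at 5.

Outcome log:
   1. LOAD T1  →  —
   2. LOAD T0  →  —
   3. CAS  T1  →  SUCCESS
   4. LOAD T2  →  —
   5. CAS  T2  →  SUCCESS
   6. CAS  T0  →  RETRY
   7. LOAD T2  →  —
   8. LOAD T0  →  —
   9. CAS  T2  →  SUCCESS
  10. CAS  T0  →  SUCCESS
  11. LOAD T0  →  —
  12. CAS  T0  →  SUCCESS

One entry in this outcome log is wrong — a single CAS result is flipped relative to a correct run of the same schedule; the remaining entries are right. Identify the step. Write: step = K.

step = 10

Reference trace:
T1 LOAD — after: cnt=5, r=5 — load
T0 LOAD — after: cnt=5, r=5 — load
T1 CAS — after: cnt=6, r=5 — ok
T2 LOAD — after: cnt=6, r=6 — load
T2 CAS — after: cnt=7, r=6 — ok
T0 CAS — after: cnt=7, r=5 — retry
T2 LOAD — after: cnt=7, r=7 — load
T0 LOAD — after: cnt=7, r=7 — load
T2 CAS — after: cnt=8, r=7 — ok
T0 CAS — after: cnt=8, r=7 — retry
T0 LOAD — after: cnt=8, r=8 — load
T0 CAS — after: cnt=9, r=8 — ok
Flip is step 10.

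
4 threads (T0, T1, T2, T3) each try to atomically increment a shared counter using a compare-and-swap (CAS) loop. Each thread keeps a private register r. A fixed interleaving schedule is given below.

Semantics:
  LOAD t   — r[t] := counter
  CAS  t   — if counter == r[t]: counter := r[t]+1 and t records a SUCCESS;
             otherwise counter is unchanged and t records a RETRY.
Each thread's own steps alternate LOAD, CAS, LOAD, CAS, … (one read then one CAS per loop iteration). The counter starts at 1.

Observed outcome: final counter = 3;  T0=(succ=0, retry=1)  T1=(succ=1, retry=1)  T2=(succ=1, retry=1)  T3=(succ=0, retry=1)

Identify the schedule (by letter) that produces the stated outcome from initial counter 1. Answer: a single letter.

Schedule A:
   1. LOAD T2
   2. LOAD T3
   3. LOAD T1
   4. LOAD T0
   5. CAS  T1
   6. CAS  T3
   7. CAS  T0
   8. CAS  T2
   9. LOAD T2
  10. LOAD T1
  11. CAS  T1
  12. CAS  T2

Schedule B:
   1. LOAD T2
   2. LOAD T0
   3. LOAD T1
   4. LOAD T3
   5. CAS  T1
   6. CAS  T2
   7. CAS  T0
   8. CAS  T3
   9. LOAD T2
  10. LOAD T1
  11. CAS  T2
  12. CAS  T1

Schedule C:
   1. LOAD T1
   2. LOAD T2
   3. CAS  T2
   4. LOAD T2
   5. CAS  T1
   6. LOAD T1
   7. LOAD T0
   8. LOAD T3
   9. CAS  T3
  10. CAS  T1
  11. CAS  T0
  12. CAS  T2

B

Run B:
#1 T2 reads 1
#2 T0 reads 1
#3 T1 reads 1
#4 T3 reads 1
#5 T1 CAS(1→2) writes; counter now 2
#6 T2 CAS(1→2) fails; counter now 2
#7 T0 CAS(1→2) fails; counter now 2
#8 T3 CAS(1→2) fails; counter now 2
#9 T2 reads 2
#10 T1 reads 2
#11 T2 CAS(2→3) writes; counter now 3
#12 T1 CAS(2→3) fails; counter now 3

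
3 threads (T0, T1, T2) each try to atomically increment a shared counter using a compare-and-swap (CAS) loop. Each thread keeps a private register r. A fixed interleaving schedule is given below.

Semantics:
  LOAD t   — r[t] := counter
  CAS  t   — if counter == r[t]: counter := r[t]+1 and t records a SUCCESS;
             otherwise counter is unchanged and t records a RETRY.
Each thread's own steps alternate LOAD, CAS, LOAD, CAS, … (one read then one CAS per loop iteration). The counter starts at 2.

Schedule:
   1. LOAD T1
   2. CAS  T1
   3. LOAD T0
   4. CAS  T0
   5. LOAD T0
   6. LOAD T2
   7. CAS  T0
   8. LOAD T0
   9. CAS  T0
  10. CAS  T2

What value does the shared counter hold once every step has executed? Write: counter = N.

counter = 6

[1] T1.load  rd  (counter 2, T1.r 2)
[2] T1.cas  hit  (counter 3, T1.r 2)
[3] T0.load  rd  (counter 3, T0.r 3)
[4] T0.cas  hit  (counter 4, T0.r 3)
[5] T0.load  rd  (counter 4, T0.r 4)
[6] T2.load  rd  (counter 4, T2.r 4)
[7] T0.cas  hit  (counter 5, T0.r 4)
[8] T0.load  rd  (counter 5, T0.r 5)
[9] T0.cas  hit  (counter 6, T0.r 5)
[10] T2.cas  miss  (counter 6, T2.r 4)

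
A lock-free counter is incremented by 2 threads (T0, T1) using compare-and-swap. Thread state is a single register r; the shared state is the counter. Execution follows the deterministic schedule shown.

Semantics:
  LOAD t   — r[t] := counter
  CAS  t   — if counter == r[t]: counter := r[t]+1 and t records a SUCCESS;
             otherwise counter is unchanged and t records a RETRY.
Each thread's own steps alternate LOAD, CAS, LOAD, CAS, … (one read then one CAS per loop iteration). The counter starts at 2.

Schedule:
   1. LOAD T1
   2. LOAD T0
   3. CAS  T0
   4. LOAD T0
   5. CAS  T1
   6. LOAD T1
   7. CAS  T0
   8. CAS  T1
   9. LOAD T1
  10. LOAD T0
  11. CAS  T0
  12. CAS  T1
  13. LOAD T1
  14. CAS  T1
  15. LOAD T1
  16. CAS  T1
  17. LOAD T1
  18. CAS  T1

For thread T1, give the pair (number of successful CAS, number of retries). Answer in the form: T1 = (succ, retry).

[1] T1.load  rd  (counter 2, T1.r 2)
[2] T0.load  rd  (counter 2, T0.r 2)
[3] T0.cas  hit  (counter 3, T0.r 2)
[4] T0.load  rd  (counter 3, T0.r 3)
[5] T1.cas  miss  (counter 3, T1.r 2)
[6] T1.load  rd  (counter 3, T1.r 3)
[7] T0.cas  hit  (counter 4, T0.r 3)
[8] T1.cas  miss  (counter 4, T1.r 3)
[9] T1.load  rd  (counter 4, T1.r 4)
[10] T0.load  rd  (counter 4, T0.r 4)
[11] T0.cas  hit  (counter 5, T0.r 4)
[12] T1.cas  miss  (counter 5, T1.r 4)
[13] T1.load  rd  (counter 5, T1.r 5)
[14] T1.cas  hit  (counter 6, T1.r 5)
[15] T1.load  rd  (counter 6, T1.r 6)
[16] T1.cas  hit  (counter 7, T1.r 6)
[17] T1.load  rd  (counter 7, T1.r 7)
[18] T1.cas  hit  (counter 8, T1.r 7)

T1 = (3, 3)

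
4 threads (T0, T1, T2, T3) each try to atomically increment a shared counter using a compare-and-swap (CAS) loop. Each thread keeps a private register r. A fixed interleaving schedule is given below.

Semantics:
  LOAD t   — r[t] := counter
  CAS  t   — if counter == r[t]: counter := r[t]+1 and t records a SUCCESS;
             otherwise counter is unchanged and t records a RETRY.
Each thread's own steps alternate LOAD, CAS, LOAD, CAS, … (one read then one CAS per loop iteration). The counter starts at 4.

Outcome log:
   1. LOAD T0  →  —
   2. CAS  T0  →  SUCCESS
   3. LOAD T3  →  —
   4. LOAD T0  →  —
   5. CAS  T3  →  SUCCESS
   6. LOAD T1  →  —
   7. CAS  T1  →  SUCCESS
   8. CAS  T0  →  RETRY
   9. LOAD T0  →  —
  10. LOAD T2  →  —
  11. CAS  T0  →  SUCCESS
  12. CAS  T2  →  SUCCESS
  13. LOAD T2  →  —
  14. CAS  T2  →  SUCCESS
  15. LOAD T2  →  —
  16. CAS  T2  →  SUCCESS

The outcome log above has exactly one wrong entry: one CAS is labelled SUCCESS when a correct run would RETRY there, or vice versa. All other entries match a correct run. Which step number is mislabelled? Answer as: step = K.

step = 12

Reference trace:
T0 LOAD — after: cnt=4, r=4 — load
T0 CAS — after: cnt=5, r=4 — ok
T3 LOAD — after: cnt=5, r=5 — load
T0 LOAD — after: cnt=5, r=5 — load
T3 CAS — after: cnt=6, r=5 — ok
T1 LOAD — after: cnt=6, r=6 — load
T1 CAS — after: cnt=7, r=6 — ok
T0 CAS — after: cnt=7, r=5 — retry
T0 LOAD — after: cnt=7, r=7 — load
T2 LOAD — after: cnt=7, r=7 — load
T0 CAS — after: cnt=8, r=7 — ok
T2 CAS — after: cnt=8, r=7 — retry
T2 LOAD — after: cnt=8, r=8 — load
T2 CAS — after: cnt=9, r=8 — ok
T2 LOAD — after: cnt=9, r=9 — load
T2 CAS — after: cnt=10, r=9 — ok
Mismatch at 12.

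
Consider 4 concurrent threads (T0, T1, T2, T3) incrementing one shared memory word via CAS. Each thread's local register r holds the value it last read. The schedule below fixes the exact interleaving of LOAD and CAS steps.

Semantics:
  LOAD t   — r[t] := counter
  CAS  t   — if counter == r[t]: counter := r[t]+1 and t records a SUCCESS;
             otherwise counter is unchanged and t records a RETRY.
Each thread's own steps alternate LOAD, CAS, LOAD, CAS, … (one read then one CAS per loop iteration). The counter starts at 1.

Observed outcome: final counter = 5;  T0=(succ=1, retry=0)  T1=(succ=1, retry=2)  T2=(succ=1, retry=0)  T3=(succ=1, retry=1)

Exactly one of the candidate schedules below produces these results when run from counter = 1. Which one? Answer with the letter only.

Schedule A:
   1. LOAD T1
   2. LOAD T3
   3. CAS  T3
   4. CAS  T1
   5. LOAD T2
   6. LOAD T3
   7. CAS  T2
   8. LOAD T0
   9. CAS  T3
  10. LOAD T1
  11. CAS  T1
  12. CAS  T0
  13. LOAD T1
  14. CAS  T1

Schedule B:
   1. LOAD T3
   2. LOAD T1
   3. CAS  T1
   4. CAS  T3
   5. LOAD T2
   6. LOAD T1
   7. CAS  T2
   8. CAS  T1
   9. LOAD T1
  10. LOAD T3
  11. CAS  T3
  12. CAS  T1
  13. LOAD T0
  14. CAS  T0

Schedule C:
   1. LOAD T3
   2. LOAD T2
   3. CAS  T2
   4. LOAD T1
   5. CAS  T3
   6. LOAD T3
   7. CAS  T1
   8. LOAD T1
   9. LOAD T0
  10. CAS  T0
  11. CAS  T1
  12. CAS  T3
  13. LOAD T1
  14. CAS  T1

B

Tracing schedule B:
T3 LOAD — after: cnt=1, r=1 — load
T1 LOAD — after: cnt=1, r=1 — load
T1 CAS — after: cnt=2, r=1 — ok
T3 CAS — after: cnt=2, r=1 — retry
T2 LOAD — after: cnt=2, r=2 — load
T1 LOAD — after: cnt=2, r=2 — load
T2 CAS — after: cnt=3, r=2 — ok
T1 CAS — after: cnt=3, r=2 — retry
T1 LOAD — after: cnt=3, r=3 — load
T3 LOAD — after: cnt=3, r=3 — load
T3 CAS — after: cnt=4, r=3 — ok
T1 CAS — after: cnt=4, r=3 — retry
T0 LOAD — after: cnt=4, r=4 — load
T0 CAS — after: cnt=5, r=4 — ok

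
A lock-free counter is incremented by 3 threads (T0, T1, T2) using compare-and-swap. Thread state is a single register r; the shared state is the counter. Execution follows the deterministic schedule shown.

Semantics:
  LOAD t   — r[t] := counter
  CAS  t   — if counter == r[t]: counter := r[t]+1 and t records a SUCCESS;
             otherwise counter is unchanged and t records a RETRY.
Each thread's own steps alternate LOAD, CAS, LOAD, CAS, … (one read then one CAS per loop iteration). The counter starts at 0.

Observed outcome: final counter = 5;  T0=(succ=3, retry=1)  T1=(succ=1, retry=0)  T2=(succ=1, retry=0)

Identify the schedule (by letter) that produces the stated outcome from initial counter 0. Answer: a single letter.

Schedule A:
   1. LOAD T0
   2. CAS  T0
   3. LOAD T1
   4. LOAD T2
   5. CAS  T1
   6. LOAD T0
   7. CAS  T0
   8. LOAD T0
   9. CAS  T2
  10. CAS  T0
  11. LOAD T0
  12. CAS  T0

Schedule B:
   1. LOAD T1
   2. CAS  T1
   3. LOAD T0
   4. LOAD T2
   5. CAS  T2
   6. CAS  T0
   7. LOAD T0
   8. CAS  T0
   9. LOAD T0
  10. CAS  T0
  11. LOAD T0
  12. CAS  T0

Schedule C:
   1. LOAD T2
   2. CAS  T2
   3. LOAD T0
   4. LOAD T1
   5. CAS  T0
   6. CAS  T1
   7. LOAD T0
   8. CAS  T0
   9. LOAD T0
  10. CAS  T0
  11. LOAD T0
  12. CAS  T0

B

Tracing schedule B:
T1 LOAD — after: cnt=0, r=0 — load
T1 CAS — after: cnt=1, r=0 — ok
T0 LOAD — after: cnt=1, r=1 — load
T2 LOAD — after: cnt=1, r=1 — load
T2 CAS — after: cnt=2, r=1 — ok
T0 CAS — after: cnt=2, r=1 — retry
T0 LOAD — after: cnt=2, r=2 — load
T0 CAS — after: cnt=3, r=2 — ok
T0 LOAD — after: cnt=3, r=3 — load
T0 CAS — after: cnt=4, r=3 — ok
T0 LOAD — after: cnt=4, r=4 — load
T0 CAS — after: cnt=5, r=4 — ok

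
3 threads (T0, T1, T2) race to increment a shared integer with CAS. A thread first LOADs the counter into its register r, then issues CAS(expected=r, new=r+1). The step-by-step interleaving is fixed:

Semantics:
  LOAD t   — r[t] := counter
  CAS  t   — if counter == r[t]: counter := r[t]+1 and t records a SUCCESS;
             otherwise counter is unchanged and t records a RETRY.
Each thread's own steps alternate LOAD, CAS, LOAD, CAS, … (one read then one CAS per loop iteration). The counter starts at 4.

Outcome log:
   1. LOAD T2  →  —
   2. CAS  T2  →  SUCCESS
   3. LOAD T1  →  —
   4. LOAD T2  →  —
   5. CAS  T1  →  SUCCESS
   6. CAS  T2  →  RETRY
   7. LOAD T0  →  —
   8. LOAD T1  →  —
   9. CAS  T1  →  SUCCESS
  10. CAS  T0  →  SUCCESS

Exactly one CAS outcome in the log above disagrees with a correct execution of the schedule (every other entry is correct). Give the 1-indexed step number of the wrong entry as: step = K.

Correct run:
[1] T2.load  rd  (counter 4, T2.r 4)
[2] T2.cas  hit  (counter 5, T2.r 4)
[3] T1.load  rd  (counter 5, T1.r 5)
[4] T2.load  rd  (counter 5, T2.r 5)
[5] T1.cas  hit  (counter 6, T1.r 5)
[6] T2.cas  miss  (counter 6, T2.r 5)
[7] T0.load  rd  (counter 6, T0.r 6)
[8] T1.load  rd  (counter 6, T1.r 6)
[9] T1.cas  hit  (counter 7, T1.r 6)
[10] T0.cas  miss  (counter 7, T0.r 6)
Flip is step 10.

step = 10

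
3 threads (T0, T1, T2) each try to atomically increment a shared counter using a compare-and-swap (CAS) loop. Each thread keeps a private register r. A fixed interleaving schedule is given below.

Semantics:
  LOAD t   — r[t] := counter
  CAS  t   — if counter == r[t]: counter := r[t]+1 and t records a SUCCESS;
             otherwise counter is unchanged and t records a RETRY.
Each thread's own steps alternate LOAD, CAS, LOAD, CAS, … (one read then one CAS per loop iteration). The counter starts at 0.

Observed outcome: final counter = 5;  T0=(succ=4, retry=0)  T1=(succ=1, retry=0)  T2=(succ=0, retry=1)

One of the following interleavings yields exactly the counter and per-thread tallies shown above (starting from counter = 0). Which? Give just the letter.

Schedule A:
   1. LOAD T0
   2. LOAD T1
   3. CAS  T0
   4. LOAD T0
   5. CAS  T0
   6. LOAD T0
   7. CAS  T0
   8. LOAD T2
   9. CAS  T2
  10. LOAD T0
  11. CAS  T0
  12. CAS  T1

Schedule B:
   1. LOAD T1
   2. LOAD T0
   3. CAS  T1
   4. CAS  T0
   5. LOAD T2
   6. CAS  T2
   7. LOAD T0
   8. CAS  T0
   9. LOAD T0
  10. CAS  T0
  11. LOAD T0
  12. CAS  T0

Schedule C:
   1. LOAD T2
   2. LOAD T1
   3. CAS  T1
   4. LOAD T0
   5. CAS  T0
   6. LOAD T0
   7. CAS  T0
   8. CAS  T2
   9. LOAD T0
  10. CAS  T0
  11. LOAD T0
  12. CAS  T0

C

Tracing schedule C:
1. LOAD T2 → mem=0 r[T2]=0 [LOAD]
2. LOAD T1 → mem=0 r[T1]=0 [LOAD]
3. CAS T1 → mem=1 r[T1]=0 [OK]
4. LOAD T0 → mem=1 r[T0]=1 [LOAD]
5. CAS T0 → mem=2 r[T0]=1 [OK]
6. LOAD T0 → mem=2 r[T0]=2 [LOAD]
7. CAS T0 → mem=3 r[T0]=2 [OK]
8. CAS T2 → mem=3 r[T2]=0 [RETRY]
9. LOAD T0 → mem=3 r[T0]=3 [LOAD]
10. CAS T0 → mem=4 r[T0]=3 [OK]
11. LOAD T0 → mem=4 r[T0]=4 [LOAD]
12. CAS T0 → mem=5 r[T0]=4 [OK]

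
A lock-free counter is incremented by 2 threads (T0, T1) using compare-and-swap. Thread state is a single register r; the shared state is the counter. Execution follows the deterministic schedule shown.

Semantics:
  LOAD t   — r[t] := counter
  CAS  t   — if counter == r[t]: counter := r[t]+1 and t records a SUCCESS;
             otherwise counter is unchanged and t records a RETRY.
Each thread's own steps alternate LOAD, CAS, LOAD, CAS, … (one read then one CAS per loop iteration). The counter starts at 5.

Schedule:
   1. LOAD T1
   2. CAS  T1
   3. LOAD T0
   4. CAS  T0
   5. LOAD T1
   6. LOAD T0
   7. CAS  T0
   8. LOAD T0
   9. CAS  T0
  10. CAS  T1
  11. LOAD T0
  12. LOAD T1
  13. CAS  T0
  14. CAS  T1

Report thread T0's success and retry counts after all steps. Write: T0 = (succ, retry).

1. LOAD T1 → mem=5 r[T1]=5 [LOAD]
2. CAS T1 → mem=6 r[T1]=5 [OK]
3. LOAD T0 → mem=6 r[T0]=6 [LOAD]
4. CAS T0 → mem=7 r[T0]=6 [OK]
5. LOAD T1 → mem=7 r[T1]=7 [LOAD]
6. LOAD T0 → mem=7 r[T0]=7 [LOAD]
7. CAS T0 → mem=8 r[T0]=7 [OK]
8. LOAD T0 → mem=8 r[T0]=8 [LOAD]
9. CAS T0 → mem=9 r[T0]=8 [OK]
10. CAS T1 → mem=9 r[T1]=7 [RETRY]
11. LOAD T0 → mem=9 r[T0]=9 [LOAD]
12. LOAD T1 → mem=9 r[T1]=9 [LOAD]
13. CAS T0 → mem=10 r[T0]=9 [OK]
14. CAS T1 → mem=10 r[T1]=9 [RETRY]

T0 = (4, 0)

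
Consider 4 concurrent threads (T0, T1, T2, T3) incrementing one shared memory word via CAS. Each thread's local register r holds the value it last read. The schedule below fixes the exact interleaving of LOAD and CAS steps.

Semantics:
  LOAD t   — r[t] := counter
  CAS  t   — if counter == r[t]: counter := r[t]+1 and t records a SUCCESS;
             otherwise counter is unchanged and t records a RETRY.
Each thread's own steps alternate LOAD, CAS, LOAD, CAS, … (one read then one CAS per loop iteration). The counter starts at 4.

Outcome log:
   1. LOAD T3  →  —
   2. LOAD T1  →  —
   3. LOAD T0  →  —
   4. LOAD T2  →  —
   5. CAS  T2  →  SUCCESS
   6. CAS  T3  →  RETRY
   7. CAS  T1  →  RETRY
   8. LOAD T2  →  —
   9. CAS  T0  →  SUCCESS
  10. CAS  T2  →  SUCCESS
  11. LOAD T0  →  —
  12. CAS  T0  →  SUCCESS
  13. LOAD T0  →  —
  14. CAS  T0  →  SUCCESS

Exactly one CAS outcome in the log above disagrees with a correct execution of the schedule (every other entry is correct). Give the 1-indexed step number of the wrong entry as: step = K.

Re-executing:
#1 T3 reads 4
#2 T1 reads 4
#3 T0 reads 4
#4 T2 reads 4
#5 T2 CAS(4→5) writes; counter now 5
#6 T3 CAS(4→5) fails; counter now 5
#7 T1 CAS(4→5) fails; counter now 5
#8 T2 reads 5
#9 T0 CAS(4→5) fails; counter now 5
#10 T2 CAS(5→6) writes; counter now 6
#11 T0 reads 6
#12 T0 CAS(6→7) writes; counter now 7
#13 T0 reads 7
#14 T0 CAS(7→8) writes; counter now 8
Log disagrees first at step 9.

step = 9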